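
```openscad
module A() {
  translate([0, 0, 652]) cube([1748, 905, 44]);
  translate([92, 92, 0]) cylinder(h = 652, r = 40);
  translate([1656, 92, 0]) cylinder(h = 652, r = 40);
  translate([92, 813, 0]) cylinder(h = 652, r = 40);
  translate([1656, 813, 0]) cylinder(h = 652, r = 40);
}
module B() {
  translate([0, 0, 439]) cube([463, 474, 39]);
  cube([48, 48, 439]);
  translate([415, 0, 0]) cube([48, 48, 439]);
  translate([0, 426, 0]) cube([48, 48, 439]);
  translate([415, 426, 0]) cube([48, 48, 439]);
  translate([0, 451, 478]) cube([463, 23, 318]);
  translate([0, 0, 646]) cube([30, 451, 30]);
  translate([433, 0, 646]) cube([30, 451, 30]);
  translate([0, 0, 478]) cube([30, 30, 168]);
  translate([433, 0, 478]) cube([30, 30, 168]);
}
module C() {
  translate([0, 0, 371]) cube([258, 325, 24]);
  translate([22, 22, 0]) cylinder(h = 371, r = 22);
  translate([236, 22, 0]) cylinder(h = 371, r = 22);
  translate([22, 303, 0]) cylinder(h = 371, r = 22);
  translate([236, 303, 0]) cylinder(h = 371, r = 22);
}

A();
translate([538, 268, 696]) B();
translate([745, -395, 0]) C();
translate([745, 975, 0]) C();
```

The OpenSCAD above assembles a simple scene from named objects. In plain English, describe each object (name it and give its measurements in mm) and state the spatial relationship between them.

A is a table: top 1748 mm (x) × 905 mm (y), 44 mm thick, upper face at z = 696 mm, on four round legs of 80 mm diameter, each leg's bounding box inset 52 mm from the nearest pair of top edges, running from z = 0 to the bottom of the top.

B is a chair. The seat is a 463×474×39 mm slab with its top at z = 478 mm, on four 48×48 mm corner legs (flush with the seat edges, standing on z = 0). A flat backrest 23 mm thick, 318 mm tall, spans the full seat width and rises from the seat top along its +y edge, rear face flush with the rear of the seat. Two armrests of 30×30 mm section run along each side from the seat's front edge to the front of the backrest, top faces 198 mm above the seat top and outer faces flush with the seat's x-edges; a 30×30 mm post under the front of each armrest stands on the seat at the front corner.

C is a four-legged stool. The seat is 258×325 mm, 24 mm thick, top at z = 395 mm. It stands on four round legs, each 44 mm in diameter, from z = 0 to the seat underside, each leg's axis is inset half a diameter from the nearest pair of seat edges (so the leg's bounding box is flush with the corner).

The chair is on top of the table. Two stools sit around the table at the −y, +y sides.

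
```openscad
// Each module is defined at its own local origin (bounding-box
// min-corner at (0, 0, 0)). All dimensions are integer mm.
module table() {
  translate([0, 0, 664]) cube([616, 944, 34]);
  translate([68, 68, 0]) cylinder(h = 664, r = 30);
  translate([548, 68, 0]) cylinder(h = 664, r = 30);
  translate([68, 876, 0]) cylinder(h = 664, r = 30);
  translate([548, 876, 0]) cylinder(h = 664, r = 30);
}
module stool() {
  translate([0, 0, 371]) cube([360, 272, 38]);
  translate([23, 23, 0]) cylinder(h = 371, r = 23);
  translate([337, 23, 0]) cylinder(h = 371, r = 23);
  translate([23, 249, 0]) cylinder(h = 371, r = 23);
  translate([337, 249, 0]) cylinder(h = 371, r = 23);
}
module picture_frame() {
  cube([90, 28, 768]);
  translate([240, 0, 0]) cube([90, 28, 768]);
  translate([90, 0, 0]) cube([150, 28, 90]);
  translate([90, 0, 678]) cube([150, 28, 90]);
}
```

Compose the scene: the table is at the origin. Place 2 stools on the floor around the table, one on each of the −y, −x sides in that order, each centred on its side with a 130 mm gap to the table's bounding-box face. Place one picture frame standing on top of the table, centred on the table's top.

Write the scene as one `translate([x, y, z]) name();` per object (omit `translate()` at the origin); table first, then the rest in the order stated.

table();
translate([128, -402, 0]) stool();
translate([-490, 336, 0]) stool();
translate([143, 458, 698]) picture_frame();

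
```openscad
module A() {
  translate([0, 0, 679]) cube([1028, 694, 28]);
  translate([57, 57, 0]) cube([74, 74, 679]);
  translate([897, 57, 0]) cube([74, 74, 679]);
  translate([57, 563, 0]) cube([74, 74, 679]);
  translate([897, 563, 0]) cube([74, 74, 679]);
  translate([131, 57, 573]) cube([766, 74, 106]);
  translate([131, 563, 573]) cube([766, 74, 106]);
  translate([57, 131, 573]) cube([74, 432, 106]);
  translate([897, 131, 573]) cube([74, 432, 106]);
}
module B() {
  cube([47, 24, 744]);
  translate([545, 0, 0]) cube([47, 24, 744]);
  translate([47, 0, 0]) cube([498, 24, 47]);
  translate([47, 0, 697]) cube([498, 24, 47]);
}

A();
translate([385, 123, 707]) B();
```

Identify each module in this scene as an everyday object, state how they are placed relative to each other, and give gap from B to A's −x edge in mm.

The picture frame's min-x is at 385; the table's min-x is 0; gap = 385 mm.

A is a table. B is a picture frame. The picture frame is on top of the table. The gap from the picture frame to the table's −x edge is 385 mm.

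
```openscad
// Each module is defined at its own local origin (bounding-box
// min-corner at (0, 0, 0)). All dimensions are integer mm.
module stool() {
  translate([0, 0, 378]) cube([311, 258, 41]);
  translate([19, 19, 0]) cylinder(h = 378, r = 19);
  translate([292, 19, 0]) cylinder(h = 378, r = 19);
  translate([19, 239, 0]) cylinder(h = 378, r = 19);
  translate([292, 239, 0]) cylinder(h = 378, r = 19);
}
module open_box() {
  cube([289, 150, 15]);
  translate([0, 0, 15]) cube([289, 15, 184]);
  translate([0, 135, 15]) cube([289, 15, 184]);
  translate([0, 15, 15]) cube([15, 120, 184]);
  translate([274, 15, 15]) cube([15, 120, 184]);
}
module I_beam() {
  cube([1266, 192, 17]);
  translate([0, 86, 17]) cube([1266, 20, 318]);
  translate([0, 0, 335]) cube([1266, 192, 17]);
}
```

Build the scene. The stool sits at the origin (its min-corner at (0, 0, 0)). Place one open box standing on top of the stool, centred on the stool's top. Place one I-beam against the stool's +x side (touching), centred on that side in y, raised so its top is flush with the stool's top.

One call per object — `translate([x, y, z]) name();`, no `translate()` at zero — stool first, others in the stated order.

stool();
translate([11, 54, 419]) open_box();
translate([311, 33, 67]) I_beam();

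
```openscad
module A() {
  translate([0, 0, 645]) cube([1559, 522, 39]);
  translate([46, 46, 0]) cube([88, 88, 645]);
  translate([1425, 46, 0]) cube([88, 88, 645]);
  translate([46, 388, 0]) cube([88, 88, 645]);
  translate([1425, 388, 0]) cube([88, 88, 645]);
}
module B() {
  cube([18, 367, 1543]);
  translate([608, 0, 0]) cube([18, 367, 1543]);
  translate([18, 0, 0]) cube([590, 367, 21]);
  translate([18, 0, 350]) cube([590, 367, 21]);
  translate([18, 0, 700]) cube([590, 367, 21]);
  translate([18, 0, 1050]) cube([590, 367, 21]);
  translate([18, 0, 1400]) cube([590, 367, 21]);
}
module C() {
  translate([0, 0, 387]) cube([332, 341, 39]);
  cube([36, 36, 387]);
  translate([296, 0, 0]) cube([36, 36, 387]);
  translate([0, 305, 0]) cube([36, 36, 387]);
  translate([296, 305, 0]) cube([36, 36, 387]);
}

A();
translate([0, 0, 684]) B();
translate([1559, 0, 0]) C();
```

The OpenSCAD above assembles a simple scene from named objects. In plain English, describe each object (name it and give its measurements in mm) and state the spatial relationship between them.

A is a rectangular dining table. The top is 1559×522×39 mm with its upper surface at z = 684 mm. It stands on four 88×88 mm square legs, each inset 46 mm from the nearest pair of top edges, running from the floor to the underside of the top.

B is a bookshelf 626 mm wide overall, 367 mm deep and 1543 mm tall. The two sides are 18 mm thick vertical panels. 5 horizontal shelves of 21 mm thickness span between the inner faces of the sides; the lowest shelf sits on the floor and shelves are stacked with a clear vertical gap of 329 mm between each pair.

C is a four-legged stool. The seat is a 332×341×39 mm slab whose top surface is at z = 426 mm; four square legs, each 36×36 mm in cross-section, run from the floor (z = 0) to the underside of the seat, each flush with a corner of the seat.

The bookshelf is on top of the table. The stool is against the table's +x side, with their −y faces flush.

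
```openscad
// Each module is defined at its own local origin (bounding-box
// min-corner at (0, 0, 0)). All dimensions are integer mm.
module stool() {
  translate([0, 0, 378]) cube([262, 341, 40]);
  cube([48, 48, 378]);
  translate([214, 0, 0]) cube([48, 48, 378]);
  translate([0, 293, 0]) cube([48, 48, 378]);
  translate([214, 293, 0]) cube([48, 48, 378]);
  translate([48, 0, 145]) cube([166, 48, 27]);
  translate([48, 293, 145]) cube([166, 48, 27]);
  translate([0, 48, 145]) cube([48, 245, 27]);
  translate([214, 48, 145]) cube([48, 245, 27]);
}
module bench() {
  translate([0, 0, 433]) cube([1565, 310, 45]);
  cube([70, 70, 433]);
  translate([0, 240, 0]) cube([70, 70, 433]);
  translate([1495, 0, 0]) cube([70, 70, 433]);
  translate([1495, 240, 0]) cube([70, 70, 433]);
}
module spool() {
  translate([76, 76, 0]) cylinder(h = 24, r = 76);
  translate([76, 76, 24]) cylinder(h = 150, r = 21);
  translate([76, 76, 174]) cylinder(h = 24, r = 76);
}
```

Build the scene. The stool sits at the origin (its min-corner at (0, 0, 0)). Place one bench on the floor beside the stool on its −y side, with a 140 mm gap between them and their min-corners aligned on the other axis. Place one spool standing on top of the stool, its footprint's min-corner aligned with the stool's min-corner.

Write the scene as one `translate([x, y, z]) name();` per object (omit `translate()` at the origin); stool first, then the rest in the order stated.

stool();
translate([0, -450, 0]) bench();
translate([0, 0, 418]) spool();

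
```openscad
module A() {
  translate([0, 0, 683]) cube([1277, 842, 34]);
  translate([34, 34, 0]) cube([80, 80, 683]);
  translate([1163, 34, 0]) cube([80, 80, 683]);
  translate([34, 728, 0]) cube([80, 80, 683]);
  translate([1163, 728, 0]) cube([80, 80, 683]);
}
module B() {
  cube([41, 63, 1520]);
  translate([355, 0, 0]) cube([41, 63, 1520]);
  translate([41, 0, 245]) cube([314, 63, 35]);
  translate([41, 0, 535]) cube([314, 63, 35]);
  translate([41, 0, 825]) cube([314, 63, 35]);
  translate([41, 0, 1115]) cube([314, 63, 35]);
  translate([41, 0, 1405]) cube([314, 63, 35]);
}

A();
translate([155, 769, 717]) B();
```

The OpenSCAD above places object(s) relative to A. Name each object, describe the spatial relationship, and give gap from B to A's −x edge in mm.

The ladder's min-x is at 155; the table's min-x is 0; gap = 155 mm.

A is a table. B is a ladder. The ladder is on top of the table. The gap from the ladder to the table's −x edge is 155 mm.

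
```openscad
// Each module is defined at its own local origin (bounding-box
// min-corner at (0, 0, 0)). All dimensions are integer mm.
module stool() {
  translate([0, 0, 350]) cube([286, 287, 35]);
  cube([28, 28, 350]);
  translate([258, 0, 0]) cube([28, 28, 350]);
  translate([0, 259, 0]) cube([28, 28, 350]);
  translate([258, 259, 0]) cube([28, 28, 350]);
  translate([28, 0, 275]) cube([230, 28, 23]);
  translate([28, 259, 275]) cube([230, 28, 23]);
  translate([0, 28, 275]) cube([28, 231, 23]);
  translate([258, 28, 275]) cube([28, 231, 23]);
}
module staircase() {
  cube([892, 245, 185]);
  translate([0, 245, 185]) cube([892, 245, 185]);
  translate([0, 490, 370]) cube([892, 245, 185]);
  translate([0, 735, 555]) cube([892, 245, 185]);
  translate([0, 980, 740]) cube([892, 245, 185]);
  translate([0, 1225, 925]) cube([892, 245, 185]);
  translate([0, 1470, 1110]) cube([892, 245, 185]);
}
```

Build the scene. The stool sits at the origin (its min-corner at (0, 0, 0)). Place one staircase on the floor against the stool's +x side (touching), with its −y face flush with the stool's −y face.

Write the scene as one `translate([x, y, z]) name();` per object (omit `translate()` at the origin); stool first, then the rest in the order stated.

stool();
translate([286, 0, 0]) staircase();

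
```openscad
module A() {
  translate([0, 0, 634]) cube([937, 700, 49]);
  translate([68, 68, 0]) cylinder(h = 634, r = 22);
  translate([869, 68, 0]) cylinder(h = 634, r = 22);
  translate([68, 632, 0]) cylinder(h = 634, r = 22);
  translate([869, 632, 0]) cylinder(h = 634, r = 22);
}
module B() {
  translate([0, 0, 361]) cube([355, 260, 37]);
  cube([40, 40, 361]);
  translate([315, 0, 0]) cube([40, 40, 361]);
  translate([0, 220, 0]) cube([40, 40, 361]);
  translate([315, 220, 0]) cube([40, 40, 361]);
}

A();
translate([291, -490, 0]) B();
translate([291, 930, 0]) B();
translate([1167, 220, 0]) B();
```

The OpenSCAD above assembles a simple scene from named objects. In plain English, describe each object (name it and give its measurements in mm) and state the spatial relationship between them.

A is a table with a 937×700 mm rectangular top, 49 mm thick, top surface at z = 683 mm, supported by four round legs of 44 mm diameter, each leg's bounding box inset 46 mm from the nearest pair of top edges, running from the floor.

B is a four-legged stool. The seat is a 355×260×37 mm slab whose top surface is at z = 398 mm; four square legs, each 40×40 mm in cross-section, run from the floor (z = 0) to the underside of the seat, each flush with a corner of the seat.

Three stools sit around the table at the −y, +y, +x sides.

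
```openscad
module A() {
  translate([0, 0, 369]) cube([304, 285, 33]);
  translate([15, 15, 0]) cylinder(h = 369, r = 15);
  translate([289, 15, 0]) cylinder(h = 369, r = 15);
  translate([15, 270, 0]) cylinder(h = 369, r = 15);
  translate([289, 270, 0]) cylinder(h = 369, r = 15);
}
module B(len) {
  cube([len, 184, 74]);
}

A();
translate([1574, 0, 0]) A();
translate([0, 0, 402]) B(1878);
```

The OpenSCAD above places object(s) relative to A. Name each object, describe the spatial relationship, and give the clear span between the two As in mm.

Second stool starts at x = 1574; first ends at x = 304; clear span = 1574 − 304 = 1270 mm.

A is a stool. B is a beam. A beam spans the tops of two stools. The clear span between the two stools is 1270 mm.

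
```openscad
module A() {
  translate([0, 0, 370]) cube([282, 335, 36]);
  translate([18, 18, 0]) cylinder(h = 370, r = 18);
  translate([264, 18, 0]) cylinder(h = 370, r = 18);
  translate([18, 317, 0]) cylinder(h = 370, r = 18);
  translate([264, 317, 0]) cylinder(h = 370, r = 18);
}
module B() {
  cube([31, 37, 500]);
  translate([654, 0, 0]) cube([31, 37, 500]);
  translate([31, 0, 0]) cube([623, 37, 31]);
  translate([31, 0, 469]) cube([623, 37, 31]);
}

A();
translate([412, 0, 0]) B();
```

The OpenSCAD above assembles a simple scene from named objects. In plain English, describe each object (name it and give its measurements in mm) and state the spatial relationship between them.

A is a simple wooden stool: a rectangular seat 282 mm (x) by 335 mm (y), 36 mm thick, top face at z = 406 mm, on four round legs, each 36 mm in diameter. The legs rest on z = 0, each leg's axis is inset half a diameter from the nearest pair of seat edges (so the leg's bounding box is flush with the corner).

B is a picture frame with a 623×438 mm rectangular opening (x by z) and a uniform 31 mm border on every side. Frame depth is 37 mm along y. It is built from two vertical stiles running the full outside height and two horizontal rails spanning the gap between the stiles.

The picture frame is on the floor beside the stool on its +x side.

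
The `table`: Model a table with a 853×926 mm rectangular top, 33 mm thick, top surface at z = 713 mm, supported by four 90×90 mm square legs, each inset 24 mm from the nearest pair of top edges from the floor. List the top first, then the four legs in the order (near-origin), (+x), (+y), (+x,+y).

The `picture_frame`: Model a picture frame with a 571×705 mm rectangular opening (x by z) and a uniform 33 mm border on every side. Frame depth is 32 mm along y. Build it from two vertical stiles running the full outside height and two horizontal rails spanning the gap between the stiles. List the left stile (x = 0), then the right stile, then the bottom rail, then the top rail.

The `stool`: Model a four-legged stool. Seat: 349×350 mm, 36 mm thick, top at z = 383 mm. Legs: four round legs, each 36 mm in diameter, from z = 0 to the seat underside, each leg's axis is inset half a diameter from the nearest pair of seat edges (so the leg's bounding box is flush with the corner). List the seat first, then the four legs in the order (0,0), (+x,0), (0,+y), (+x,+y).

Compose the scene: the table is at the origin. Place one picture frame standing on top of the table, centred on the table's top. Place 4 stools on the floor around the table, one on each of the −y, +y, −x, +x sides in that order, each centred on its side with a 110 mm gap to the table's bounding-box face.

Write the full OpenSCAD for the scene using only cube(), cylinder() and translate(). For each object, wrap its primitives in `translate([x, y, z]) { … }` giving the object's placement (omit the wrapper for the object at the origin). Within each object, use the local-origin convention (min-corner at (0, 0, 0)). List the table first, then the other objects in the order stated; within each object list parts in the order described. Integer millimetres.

translate([0, 0, 680]) cube([853, 926, 33]);
translate([24, 24, 0]) cube([90, 90, 680]);
translate([739, 24, 0]) cube([90, 90, 680]);
translate([24, 812, 0]) cube([90, 90, 680]);
translate([739, 812, 0]) cube([90, 90, 680]);
translate([108, 447, 713]) {
  cube([33, 32, 771]);
  translate([604, 0, 0]) cube([33, 32, 771]);
  translate([33, 0, 0]) cube([571, 32, 33]);
  translate([33, 0, 738]) cube([571, 32, 33]);
}
translate([252, -460, 0]) {
  translate([0, 0, 347]) cube([349, 350, 36]);
  translate([18, 18, 0]) cylinder(h = 347, r = 18);
  translate([331, 18, 0]) cylinder(h = 347, r = 18);
  translate([18, 332, 0]) cylinder(h = 347, r = 18);
  translate([331, 332, 0]) cylinder(h = 347, r = 18);
}
translate([252, 1036, 0]) {
  translate([0, 0, 347]) cube([349, 350, 36]);
  translate([18, 18, 0]) cylinder(h = 347, r = 18);
  translate([331, 18, 0]) cylinder(h = 347, r = 18);
  translate([18, 332, 0]) cylinder(h = 347, r = 18);
  translate([331, 332, 0]) cylinder(h = 347, r = 18);
}
translate([-459, 288, 0]) {
  translate([0, 0, 347]) cube([349, 350, 36]);
  translate([18, 18, 0]) cylinder(h = 347, r = 18);
  translate([331, 18, 0]) cylinder(h = 347, r = 18);
  translate([18, 332, 0]) cylinder(h = 347, r = 18);
  translate([331, 332, 0]) cylinder(h = 347, r = 18);
}
translate([963, 288, 0]) {
  translate([0, 0, 347]) cube([349, 350, 36]);
  translate([18, 18, 0]) cylinder(h = 347, r = 18);
  translate([331, 18, 0]) cylinder(h = 347, r = 18);
  translate([18, 332, 0]) cylinder(h = 347, r = 18);
  translate([331, 332, 0]) cylinder(h = 347, r = 18);
}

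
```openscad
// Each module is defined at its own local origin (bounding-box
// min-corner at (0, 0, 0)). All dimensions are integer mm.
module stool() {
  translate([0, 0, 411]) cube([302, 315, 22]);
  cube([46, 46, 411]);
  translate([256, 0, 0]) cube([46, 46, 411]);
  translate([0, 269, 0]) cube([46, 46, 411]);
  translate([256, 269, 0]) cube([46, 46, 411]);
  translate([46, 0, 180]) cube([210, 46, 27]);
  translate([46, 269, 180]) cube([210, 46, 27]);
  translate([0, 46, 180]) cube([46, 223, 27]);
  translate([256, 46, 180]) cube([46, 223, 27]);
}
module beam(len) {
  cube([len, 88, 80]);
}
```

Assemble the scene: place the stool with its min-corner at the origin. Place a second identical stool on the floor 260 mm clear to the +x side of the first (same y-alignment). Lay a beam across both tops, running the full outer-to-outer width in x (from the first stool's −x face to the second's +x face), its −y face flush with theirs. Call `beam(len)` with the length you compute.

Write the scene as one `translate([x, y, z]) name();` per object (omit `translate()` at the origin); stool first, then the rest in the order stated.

stool();
translate([562, 0, 0]) stool();
translate([0, 0, 433]) beam(864);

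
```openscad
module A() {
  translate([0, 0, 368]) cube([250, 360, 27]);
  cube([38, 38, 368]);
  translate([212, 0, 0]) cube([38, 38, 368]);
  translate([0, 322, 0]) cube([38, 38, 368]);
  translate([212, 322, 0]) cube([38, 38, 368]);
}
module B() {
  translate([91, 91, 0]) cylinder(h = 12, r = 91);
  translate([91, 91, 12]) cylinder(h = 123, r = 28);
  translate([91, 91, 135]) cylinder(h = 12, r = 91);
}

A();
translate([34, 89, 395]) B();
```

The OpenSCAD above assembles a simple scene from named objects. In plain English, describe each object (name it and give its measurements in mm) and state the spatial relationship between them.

A is a four-legged stool. The seat is 250×360 mm, 27 mm thick, top at z = 395 mm. It stands on four square legs, each 38×38 mm in cross-section, from z = 0 to the seat underside, each flush with a corner of the seat.

B is a spool: two coaxial disc flanges of radius 91 mm and thickness 12 mm, joined by a core cylinder of radius 28 mm and height 123 mm. The lower flange rests on z = 0 and the three cylinders share a vertical axis.

The spool is on top of the stool, centred.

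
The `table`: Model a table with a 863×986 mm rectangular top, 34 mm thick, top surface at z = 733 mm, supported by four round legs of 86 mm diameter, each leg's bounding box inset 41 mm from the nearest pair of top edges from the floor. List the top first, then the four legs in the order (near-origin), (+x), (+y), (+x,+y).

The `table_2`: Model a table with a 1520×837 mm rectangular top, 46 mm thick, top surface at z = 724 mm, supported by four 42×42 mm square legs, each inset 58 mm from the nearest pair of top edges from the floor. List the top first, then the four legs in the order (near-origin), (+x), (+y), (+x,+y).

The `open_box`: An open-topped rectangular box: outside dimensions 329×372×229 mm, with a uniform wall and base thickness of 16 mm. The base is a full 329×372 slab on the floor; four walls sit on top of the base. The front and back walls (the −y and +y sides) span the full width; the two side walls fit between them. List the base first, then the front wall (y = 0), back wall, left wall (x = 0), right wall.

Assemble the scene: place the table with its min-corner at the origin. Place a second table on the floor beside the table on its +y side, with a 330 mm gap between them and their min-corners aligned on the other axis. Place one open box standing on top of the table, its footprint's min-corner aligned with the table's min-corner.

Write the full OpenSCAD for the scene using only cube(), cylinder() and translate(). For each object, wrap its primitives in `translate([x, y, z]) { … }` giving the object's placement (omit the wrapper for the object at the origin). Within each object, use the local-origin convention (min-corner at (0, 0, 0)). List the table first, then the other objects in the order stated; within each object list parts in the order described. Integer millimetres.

translate([0, 0, 699]) cube([863, 986, 34]);
translate([84, 84, 0]) cylinder(h = 699, r = 43);
translate([779, 84, 0]) cylinder(h = 699, r = 43);
translate([84, 902, 0]) cylinder(h = 699, r = 43);
translate([779, 902, 0]) cylinder(h = 699, r = 43);
translate([0, 1316, 0]) {
  translate([0, 0, 678]) cube([1520, 837, 46]);
  translate([58, 58, 0]) cube([42, 42, 678]);
  translate([1420, 58, 0]) cube([42, 42, 678]);
  translate([58, 737, 0]) cube([42, 42, 678]);
  translate([1420, 737, 0]) cube([42, 42, 678]);
}
translate([0, 0, 733]) {
  cube([329, 372, 16]);
  translate([0, 0, 16]) cube([329, 16, 213]);
  translate([0, 356, 16]) cube([329, 16, 213]);
  translate([0, 16, 16]) cube([16, 340, 213]);
  translate([313, 16, 16]) cube([16, 340, 213]);
}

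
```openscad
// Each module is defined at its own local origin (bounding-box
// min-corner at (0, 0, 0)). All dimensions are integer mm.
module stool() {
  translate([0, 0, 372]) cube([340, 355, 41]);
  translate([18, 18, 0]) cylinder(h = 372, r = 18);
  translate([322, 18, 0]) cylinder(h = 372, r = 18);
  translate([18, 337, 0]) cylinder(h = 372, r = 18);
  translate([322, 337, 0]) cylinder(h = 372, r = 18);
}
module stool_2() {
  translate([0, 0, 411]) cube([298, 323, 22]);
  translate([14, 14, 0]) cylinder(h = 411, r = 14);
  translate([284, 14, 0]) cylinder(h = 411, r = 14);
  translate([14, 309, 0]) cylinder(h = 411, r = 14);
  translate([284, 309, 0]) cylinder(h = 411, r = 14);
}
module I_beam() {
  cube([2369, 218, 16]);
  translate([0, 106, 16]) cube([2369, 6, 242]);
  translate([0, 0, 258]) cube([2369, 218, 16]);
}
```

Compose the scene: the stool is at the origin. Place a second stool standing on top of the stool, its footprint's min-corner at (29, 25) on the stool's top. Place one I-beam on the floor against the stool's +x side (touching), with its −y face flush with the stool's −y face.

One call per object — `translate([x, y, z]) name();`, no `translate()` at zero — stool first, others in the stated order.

stool();
translate([29, 25, 413]) stool_2();
translate([340, 0, 0]) I_beam();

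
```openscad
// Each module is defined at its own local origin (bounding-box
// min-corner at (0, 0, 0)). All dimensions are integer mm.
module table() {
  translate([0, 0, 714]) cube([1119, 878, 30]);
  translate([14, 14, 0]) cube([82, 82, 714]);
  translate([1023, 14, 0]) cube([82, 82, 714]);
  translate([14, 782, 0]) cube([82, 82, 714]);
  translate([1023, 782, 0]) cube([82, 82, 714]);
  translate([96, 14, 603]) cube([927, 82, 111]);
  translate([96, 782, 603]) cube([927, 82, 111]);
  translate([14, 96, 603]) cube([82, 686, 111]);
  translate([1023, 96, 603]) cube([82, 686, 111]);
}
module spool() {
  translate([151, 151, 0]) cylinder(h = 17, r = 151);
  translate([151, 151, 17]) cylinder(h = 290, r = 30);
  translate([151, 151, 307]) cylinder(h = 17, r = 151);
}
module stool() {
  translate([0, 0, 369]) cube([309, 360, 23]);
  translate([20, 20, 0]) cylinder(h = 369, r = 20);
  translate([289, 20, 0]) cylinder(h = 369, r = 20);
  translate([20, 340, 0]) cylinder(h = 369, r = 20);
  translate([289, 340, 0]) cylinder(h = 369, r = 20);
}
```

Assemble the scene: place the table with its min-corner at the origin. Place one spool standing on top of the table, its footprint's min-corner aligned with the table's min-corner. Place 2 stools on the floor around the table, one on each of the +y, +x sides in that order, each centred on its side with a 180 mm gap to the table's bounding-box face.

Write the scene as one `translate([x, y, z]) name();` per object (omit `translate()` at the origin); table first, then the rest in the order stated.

table();
translate([0, 0, 744]) spool();
translate([405, 1058, 0]) stool();
translate([1299, 259, 0]) stool();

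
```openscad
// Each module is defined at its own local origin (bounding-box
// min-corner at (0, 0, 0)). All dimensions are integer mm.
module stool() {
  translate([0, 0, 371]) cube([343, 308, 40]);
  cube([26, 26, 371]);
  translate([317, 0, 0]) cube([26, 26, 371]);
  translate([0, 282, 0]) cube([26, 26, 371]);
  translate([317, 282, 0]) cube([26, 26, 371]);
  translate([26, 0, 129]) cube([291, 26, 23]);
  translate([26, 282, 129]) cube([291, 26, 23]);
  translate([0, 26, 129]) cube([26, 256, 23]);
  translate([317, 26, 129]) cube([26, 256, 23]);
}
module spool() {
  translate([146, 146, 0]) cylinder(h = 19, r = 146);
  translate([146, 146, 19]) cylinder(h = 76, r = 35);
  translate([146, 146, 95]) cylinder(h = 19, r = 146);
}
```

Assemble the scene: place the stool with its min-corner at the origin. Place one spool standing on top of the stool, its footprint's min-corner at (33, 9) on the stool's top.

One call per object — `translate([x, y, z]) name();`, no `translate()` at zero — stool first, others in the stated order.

stool();
translate([33, 9, 411]) spool();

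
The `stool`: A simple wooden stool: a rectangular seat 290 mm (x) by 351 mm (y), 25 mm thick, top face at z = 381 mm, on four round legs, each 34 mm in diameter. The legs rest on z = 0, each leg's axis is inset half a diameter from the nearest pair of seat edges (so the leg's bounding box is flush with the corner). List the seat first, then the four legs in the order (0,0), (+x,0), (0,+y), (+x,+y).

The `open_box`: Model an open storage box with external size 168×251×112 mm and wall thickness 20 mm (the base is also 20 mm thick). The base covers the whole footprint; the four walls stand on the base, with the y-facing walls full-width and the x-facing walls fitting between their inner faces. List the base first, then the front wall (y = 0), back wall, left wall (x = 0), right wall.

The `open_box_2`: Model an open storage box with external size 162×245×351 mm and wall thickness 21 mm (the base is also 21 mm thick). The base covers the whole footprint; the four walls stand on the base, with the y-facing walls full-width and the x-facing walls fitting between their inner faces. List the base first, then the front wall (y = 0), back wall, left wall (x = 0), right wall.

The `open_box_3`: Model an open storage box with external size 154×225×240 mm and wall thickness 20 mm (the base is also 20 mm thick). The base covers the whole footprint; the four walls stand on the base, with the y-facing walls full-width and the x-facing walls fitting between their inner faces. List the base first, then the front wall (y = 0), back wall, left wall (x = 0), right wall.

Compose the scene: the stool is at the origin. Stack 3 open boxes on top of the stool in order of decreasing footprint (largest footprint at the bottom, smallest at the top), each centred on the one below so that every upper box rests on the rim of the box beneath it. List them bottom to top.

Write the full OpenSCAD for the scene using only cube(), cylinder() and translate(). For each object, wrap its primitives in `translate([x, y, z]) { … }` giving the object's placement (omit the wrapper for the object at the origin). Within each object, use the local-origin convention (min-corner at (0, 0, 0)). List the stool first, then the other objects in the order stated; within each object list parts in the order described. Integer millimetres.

translate([0, 0, 356]) cube([290, 351, 25]);
translate([17, 17, 0]) cylinder(h = 356, r = 17);
translate([273, 17, 0]) cylinder(h = 356, r = 17);
translate([17, 334, 0]) cylinder(h = 356, r = 17);
translate([273, 334, 0]) cylinder(h = 356, r = 17);
translate([61, 50, 381]) {
  cube([168, 251, 20]);
  translate([0, 0, 20]) cube([168, 20, 92]);
  translate([0, 231, 20]) cube([168, 20, 92]);
  translate([0, 20, 20]) cube([20, 211, 92]);
  translate([148, 20, 20]) cube([20, 211, 92]);
}
translate([64, 53, 493]) {
  cube([162, 245, 21]);
  translate([0, 0, 21]) cube([162, 21, 330]);
  translate([0, 224, 21]) cube([162, 21, 330]);
  translate([0, 21, 21]) cube([21, 203, 330]);
  translate([141, 21, 21]) cube([21, 203, 330]);
}
translate([68, 63, 844]) {
  cube([154, 225, 20]);
  translate([0, 0, 20]) cube([154, 20, 220]);
  translate([0, 205, 20]) cube([154, 20, 220]);
  translate([0, 20, 20]) cube([20, 185, 220]);
  translate([134, 20, 20]) cube([20, 185, 220]);
}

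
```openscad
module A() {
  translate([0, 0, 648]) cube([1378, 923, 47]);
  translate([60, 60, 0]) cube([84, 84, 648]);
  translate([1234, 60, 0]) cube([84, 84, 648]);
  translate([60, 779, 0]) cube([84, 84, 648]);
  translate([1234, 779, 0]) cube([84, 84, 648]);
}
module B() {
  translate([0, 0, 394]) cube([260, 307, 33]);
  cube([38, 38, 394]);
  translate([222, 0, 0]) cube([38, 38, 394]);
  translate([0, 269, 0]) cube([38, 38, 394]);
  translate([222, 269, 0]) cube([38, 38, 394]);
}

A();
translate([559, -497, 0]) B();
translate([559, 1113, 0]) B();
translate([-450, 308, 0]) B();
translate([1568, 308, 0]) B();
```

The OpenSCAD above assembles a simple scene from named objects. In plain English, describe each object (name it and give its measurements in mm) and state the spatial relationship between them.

A is a table with a 1378×923 mm rectangular top, 47 mm thick, top surface at z = 695 mm, supported by four 84×84 mm square legs, each inset 60 mm from the nearest pair of top edges, running from the floor.

B is a four-legged stool. The seat is 260×307 mm, 33 mm thick, top at z = 427 mm. It stands on four square legs, each 38×38 mm in cross-section, from z = 0 to the seat underside, each flush with a corner of the seat.

Four stools sit around the table at the −y, +y, −x, +x sides.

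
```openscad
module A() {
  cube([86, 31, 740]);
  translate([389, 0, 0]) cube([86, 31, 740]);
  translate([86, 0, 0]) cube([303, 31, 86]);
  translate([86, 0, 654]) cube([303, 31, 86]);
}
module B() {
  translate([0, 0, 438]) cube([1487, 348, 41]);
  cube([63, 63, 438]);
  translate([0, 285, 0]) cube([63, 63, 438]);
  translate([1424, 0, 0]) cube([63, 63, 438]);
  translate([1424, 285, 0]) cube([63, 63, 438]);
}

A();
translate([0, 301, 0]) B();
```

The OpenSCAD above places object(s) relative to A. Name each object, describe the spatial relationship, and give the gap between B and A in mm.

A is a picture frame. B is a bench. The bench is on the floor beside the picture frame on its +y side. The gap between the bench and the picture frame is 270 mm.

The bench's nearest face is 270 mm from the picture frame's +y face.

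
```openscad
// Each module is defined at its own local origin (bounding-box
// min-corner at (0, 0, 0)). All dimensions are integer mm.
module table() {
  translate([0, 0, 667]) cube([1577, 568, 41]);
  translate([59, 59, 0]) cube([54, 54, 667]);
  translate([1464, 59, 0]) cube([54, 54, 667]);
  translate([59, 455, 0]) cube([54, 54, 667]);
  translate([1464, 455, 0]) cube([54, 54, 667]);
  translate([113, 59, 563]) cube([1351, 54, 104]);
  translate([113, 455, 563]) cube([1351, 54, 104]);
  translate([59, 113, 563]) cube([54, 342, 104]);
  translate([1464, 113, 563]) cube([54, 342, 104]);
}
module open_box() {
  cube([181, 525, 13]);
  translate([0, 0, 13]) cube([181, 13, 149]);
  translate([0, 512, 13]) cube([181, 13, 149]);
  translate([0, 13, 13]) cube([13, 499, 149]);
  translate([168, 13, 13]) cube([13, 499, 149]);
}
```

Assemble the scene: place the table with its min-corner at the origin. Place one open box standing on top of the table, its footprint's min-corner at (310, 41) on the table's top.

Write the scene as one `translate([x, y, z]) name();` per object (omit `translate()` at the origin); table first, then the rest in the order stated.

table();
translate([310, 41, 708]) open_box();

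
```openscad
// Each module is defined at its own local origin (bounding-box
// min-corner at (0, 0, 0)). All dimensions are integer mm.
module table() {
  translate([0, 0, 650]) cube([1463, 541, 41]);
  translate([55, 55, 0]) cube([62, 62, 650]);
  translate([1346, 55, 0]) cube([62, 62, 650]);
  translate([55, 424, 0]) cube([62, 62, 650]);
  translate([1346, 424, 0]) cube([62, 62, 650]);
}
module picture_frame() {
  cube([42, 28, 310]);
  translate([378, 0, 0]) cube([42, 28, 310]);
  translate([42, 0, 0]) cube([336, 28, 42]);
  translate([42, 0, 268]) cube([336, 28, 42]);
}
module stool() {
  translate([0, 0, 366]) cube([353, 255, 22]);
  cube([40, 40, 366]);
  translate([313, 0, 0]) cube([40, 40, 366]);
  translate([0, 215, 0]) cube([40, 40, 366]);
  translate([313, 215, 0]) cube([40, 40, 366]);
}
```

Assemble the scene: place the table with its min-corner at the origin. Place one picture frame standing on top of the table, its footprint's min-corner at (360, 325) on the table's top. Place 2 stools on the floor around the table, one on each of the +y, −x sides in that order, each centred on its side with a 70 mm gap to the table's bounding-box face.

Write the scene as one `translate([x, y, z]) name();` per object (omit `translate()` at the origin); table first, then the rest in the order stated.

table();
translate([360, 325, 691]) picture_frame();
translate([555, 611, 0]) stool();
translate([-423, 143, 0]) stool();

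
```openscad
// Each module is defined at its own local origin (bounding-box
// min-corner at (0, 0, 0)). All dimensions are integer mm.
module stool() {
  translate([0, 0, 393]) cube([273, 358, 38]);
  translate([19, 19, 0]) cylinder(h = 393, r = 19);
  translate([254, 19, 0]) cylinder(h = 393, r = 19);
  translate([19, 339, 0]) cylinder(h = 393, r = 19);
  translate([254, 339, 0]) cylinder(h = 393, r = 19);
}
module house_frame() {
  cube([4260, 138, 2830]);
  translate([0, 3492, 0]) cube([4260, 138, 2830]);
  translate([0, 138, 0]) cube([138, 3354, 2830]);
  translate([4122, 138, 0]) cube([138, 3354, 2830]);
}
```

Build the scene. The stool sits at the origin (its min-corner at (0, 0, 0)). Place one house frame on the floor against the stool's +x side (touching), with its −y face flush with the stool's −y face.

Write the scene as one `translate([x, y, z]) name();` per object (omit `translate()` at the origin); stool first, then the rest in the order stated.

stool();
translate([273, 0, 0]) house_frame();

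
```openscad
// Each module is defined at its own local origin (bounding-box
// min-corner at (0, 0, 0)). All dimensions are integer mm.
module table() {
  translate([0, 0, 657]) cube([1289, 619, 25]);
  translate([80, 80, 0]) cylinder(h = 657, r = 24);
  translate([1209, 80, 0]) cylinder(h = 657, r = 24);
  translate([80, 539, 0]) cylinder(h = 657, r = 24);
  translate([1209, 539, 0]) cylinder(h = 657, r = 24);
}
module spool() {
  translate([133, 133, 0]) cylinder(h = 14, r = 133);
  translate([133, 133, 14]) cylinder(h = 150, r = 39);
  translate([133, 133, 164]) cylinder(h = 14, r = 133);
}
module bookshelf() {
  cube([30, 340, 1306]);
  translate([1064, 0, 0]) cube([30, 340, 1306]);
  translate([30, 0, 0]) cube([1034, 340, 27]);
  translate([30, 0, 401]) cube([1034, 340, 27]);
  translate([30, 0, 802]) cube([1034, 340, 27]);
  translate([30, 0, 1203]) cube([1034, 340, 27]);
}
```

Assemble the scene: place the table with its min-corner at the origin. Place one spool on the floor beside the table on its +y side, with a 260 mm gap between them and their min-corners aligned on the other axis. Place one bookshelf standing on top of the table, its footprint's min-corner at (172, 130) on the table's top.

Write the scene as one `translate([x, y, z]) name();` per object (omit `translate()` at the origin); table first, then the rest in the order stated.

table();
translate([0, 879, 0]) spool();
translate([172, 130, 682]) bookshelf();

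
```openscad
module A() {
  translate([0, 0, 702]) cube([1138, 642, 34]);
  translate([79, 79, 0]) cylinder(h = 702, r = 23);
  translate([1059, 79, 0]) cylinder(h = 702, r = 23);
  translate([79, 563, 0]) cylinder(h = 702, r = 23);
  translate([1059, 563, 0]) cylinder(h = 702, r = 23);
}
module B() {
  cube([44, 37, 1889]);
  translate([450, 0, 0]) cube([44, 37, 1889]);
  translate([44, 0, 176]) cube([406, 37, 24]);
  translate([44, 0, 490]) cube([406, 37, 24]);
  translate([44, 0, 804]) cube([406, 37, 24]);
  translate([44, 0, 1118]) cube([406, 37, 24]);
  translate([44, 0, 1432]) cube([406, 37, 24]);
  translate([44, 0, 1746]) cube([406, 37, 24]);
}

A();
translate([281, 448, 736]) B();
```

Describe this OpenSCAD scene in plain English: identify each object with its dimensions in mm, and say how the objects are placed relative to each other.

A is a rectangular dining table. The top is 1138×642×34 mm with its upper surface at z = 736 mm. It stands on four round legs of 46 mm diameter, each leg's bounding box inset 56 mm from the nearest pair of top edges, running from the floor to the underside of the top.

B is a straight ladder. Two 44×37 mm vertical rails, 1889 mm tall, stand 494 mm apart (outside-to-outside) with their front faces coplanar on the −y side. 6 rungs, each 37 mm deep and 24 mm tall, span between the inner faces of the rails, front faces flush with the rails. The lowest rung's underside is at z = 176 mm and rungs are spaced 314 mm apart (underside to underside).

The ladder is on top of the table.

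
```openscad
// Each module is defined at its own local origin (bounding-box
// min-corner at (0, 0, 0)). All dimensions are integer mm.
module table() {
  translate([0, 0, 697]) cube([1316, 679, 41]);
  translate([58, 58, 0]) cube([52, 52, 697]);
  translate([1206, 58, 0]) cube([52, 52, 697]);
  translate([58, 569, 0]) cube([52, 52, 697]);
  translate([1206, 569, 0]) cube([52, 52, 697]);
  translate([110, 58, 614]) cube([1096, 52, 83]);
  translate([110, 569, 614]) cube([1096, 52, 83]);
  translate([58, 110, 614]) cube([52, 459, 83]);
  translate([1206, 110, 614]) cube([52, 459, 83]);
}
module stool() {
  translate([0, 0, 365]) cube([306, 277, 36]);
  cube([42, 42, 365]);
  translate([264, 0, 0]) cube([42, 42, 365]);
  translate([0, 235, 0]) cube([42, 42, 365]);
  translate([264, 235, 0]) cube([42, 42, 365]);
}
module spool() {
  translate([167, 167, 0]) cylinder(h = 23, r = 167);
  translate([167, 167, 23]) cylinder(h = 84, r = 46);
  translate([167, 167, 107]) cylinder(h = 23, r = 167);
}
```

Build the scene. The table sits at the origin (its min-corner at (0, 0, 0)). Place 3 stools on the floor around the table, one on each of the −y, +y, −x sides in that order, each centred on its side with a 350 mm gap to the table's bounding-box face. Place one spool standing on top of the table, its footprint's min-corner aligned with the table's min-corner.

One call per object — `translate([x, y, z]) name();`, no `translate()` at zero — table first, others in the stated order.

table();
translate([505, -627, 0]) stool();
translate([505, 1029, 0]) stool();
translate([-656, 201, 0]) stool();
translate([0, 0, 738]) spool();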